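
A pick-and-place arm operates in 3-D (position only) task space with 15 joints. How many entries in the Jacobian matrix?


Given: task space dimension = 3, joints = 15
Jacobian is a 3 x 15 matrix
Total entries = rows * columns
Total = 3 * 15
Total = 45

45


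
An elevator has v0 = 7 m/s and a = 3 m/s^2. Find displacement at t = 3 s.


Given: v0 = 7 m/s, a = 3 m/s^2, t = 3 s
Using s = v0*t + (1/2)*a*t^2
s = 7*3 + (1/2)*3*3^2
s = 21 + (1/2)*27
s = 21 + 27/2
s = 69/2

69/2 m


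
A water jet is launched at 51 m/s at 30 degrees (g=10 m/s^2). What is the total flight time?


Given: v0 = 51 m/s, theta = 30 deg, g = 10 m/s^2
sin(30) = 1/2
Using T = 2*v0*sin(theta) / g
T = 2*51*1/2 / 10
T = 51 / 10
T = 51/10 s

51/10 s


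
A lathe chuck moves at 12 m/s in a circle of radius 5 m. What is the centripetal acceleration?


Given: v = 12 m/s, r = 5 m
Using a_c = v^2 / r
a_c = 12^2 / 5
a_c = 144 / 5
a_c = 144/5 m/s^2

144/5 m/s^2


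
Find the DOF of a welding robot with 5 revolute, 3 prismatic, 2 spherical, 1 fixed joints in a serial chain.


Given: serial robot with 5 revolute, 3 prismatic, 2 spherical, 1 fixed joints
DOF contribution per joint type: revolute=1, prismatic=1, spherical=3, fixed=0
DOF = 5*1 + 3*1 + 2*3 + 1*0
DOF = 14

14


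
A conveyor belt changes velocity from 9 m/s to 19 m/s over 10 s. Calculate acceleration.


Given: initial velocity v0 = 9 m/s, final velocity v = 19 m/s, time t = 10 s
Using a = (v - v0) / t
a = (19 - 9) / 10
a = 10 / 10
a = 1 m/s^2

1 m/s^2


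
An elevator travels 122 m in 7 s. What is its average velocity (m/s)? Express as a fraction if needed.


Given: distance d = 122 m, time t = 7 s
Using v = d / t
v = 122 / 7
v = 122/7 m/s

122/7 m/s


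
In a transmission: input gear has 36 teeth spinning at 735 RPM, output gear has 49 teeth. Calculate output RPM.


Given: N1 = 36 teeth, w1 = 735 RPM, N2 = 49 teeth
Using N1*w1 = N2*w2
w2 = N1*w1 / N2
w2 = 36*735 / 49
w2 = 26460 / 49
w2 = 540 RPM

540 RPM


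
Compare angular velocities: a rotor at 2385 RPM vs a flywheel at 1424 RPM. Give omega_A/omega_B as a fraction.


Given: RPM_A = 2385, RPM_B = 1424
omega = 2*pi*RPM/60, so omega_A/omega_B = RPM_A / RPM_B
omega_A/omega_B = 2385 / 1424
omega_A/omega_B = 2385/1424

2385/1424


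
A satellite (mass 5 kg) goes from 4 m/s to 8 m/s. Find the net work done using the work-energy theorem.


Given: m = 5 kg, v0 = 4 m/s, v = 8 m/s
Using W = (1/2)*m*(v^2 - v0^2)
v^2 = 8^2 = 64
v0^2 = 4^2 = 16
v^2 - v0^2 = 64 - 16 = 48
W = (1/2)*5*48 = 120 J

120 J


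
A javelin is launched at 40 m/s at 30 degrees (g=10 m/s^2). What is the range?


Given: v0 = 40 m/s, theta = 30 deg, g = 10 m/s^2
sin(2*30) = sin(60) = sqrt(3)/2
Using R = v0^2 * sin(2*theta) / g
R = 40^2 * (sqrt(3)/2) / 10
R = 1600 * sqrt(3) / 20
R = 80*sqrt(3) m

80*sqrt(3) m


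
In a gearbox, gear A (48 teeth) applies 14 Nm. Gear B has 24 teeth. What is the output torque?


Given: N1 = 48, N2 = 24, T1 = 14 Nm
Using T2/T1 = N2/N1
T2 = T1 * N2 / N1
T2 = 14 * 24 / 48
T2 = 336 / 48
T2 = 7 Nm

7 Nm


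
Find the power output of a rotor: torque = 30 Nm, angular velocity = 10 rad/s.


Given: tau = 30 Nm, omega = 10 rad/s
Using P = tau * omega
P = 30 * 10
P = 300 W

300 W


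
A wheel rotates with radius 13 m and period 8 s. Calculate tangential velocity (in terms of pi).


Given: radius r = 13 m, period T = 8 s
Using v = 2*pi*r / T
v = 2*pi*13 / 8
v = 26*pi / 8
v = 13/4*pi m/s

13/4*pi m/s


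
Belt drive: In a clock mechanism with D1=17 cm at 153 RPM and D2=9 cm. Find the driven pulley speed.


Given: D1 = 17 cm, w1 = 153 RPM, D2 = 9 cm
Using D1*w1 = D2*w2
w2 = D1*w1 / D2
w2 = 17*153 / 9
w2 = 2601 / 9
w2 = 289 RPM

289 RPM


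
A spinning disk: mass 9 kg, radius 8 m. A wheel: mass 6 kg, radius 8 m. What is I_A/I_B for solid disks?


Given: M1=9 kg, R1=8 m, M2=6 kg, R2=8 m
For a disk: I = (1/2)*M*R^2, so I_A/I_B = (M1*R1^2)/(M2*R2^2)
M1*R1^2 = 9*64 = 576
M2*R2^2 = 6*64 = 384
I_A/I_B = 576/384 = 3/2

3/2


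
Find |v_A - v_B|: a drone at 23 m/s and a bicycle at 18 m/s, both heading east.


Given: v_A = 23 m/s east, v_B = 18 m/s east
Both move in the same direction; relative speed = |v_A - v_B|
|23 - 18| = |5|
= 5 m/s

5 m/s


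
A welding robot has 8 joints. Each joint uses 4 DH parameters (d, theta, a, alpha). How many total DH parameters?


Given: 8 joints, 4 DH parameters per joint (d, theta, a, alpha)
Total DH parameters = number_of_joints * 4
Total = 8 * 4
Total = 32

32


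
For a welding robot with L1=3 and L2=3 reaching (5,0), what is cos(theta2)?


Given: L1 = 3, L2 = 3, target (x, y) = (5, 0)
Using cos(theta2) = (x^2 + y^2 - L1^2 - L2^2) / (2*L1*L2)
x^2 + y^2 = 5^2 + 0 = 25
L1^2 + L2^2 = 9 + 9 = 18
Numerator = 25 - 18 = 7
Denominator = 2*3*3 = 18
cos(theta2) = 7/18 = 7/18

7/18


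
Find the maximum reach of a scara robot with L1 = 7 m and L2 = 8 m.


Given: L1 = 7 m, L2 = 8 m
For a 2-link planar arm, max reach = L1 + L2 (fully extended)
Max reach = 7 + 8
Max reach = 15 m

15 m


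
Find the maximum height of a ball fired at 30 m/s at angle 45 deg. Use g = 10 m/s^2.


Given: v0 = 30 m/s, theta = 45 deg, g = 10 m/s^2
sin^2(45) = 1/2
Using H = v0^2 * sin^2(theta) / (2*g)
H = 30^2 * 1/2 / (2*10)
H = 900 * 1/2 / 20
H = 450 / 20
H = 45/2 m

45/2 m


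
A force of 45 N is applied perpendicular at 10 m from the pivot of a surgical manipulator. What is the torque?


Given: F = 45 N, r = 10 m, angle = 90 deg (perpendicular)
Using tau = F * r * sin(90)
sin(90) = 1
tau = 45 * 10 * 1
tau = 450 Nm

450 Nm


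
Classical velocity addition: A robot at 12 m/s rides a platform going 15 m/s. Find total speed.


Given: object velocity = 12 m/s, platform velocity = 15 m/s (same direction)
Using classical velocity addition: v_total = v_object + v_platform
v_total = 12 + 15
v_total = 27 m/s

27 m/s


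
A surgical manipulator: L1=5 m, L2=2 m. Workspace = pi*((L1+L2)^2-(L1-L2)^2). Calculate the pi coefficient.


Given: L1 = 5, L2 = 2
(L1+L2)^2 = (7)^2 = 49
(L1-L2)^2 = (3)^2 = 9
Difference = 49 - 9 = 40
This equals 4*L1*L2 = 4*5*2 = 40
Workspace area = 40*pi

40


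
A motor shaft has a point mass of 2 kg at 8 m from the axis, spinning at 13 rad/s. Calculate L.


Given: m = 2 kg, r = 8 m, omega = 13 rad/s
For a point mass: I = m*r^2
I = 2*8^2 = 2*64 = 128
L = I*omega = 128*13
L = 1664 kg*m^2/s

1664 kg*m^2/s


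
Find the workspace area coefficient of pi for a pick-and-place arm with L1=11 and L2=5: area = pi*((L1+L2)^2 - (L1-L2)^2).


Given: L1 = 11, L2 = 5
(L1+L2)^2 = (16)^2 = 256
(L1-L2)^2 = (6)^2 = 36
Difference = 256 - 36 = 220
This equals 4*L1*L2 = 4*11*5 = 220
Workspace area = 220*pi

220


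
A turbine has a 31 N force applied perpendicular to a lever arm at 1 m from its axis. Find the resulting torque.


Given: F = 31 N, r = 1 m, angle = 90 deg (perpendicular)
Using tau = F * r * sin(90)
sin(90) = 1
tau = 31 * 1 * 1
tau = 31 Nm

31 Nm


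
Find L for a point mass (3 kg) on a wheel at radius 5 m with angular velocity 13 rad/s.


Given: m = 3 kg, r = 5 m, omega = 13 rad/s
For a point mass: I = m*r^2
I = 3*5^2 = 3*25 = 75
L = I*omega = 75*13
L = 975 kg*m^2/s

975 kg*m^2/s


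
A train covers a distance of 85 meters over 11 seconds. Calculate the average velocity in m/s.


Given: distance d = 85 m, time t = 11 s
Using v = d / t
v = 85 / 11
v = 85/11 m/s

85/11 m/s


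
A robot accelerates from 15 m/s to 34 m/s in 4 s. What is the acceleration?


Given: initial velocity v0 = 15 m/s, final velocity v = 34 m/s, time t = 4 s
Using a = (v - v0) / t
a = (34 - 15) / 4
a = 19 / 4
a = 19/4 m/s^2

19/4 m/s^2


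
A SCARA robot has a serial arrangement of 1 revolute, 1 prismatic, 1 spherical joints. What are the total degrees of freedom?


Given: serial robot with 1 revolute, 1 prismatic, 1 spherical joints
DOF contribution per joint type: revolute=1, prismatic=1, spherical=3, fixed=0
DOF = 1*1 + 1*1 + 1*3
DOF = 5

5


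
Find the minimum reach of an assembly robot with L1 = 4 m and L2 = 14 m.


Given: L1 = 4 m, L2 = 14 m
For a 2-link planar arm, min reach = |L1 - L2| (second link folded back)
Min reach = |4 - 14|
Min reach = 10 m

10 m


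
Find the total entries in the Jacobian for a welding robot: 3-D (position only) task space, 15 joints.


Given: task space dimension = 3, joints = 15
Jacobian is a 3 x 15 matrix
Total entries = rows * columns
Total = 3 * 15
Total = 45

45


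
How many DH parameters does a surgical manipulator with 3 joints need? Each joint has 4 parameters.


Given: 3 joints, 4 DH parameters per joint (d, theta, a, alpha)
Total DH parameters = number_of_joints * 4
Total = 3 * 4
Total = 12

12


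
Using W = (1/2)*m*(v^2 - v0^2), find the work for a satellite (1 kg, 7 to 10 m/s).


Given: m = 1 kg, v0 = 7 m/s, v = 10 m/s
Using W = (1/2)*m*(v^2 - v0^2)
v^2 = 10^2 = 100
v0^2 = 7^2 = 49
v^2 - v0^2 = 100 - 49 = 51
W = (1/2)*1*51 = 51/2 J

51/2 J


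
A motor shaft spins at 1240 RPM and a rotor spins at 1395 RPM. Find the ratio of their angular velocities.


Given: RPM_A = 1240, RPM_B = 1395
omega = 2*pi*RPM/60, so omega_A/omega_B = RPM_A / RPM_B
omega_A/omega_B = 1240 / 1395
omega_A/omega_B = 8/9

8/9


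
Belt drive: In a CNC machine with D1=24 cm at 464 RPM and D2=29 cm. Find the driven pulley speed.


Given: D1 = 24 cm, w1 = 464 RPM, D2 = 29 cm
Using D1*w1 = D2*w2
w2 = D1*w1 / D2
w2 = 24*464 / 29
w2 = 11136 / 29
w2 = 384 RPM

384 RPM


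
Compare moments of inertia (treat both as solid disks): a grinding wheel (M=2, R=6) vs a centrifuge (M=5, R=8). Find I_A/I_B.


Given: M1=2 kg, R1=6 m, M2=5 kg, R2=8 m
For a disk: I = (1/2)*M*R^2, so I_A/I_B = (M1*R1^2)/(M2*R2^2)
M1*R1^2 = 2*36 = 72
M2*R2^2 = 5*64 = 320
I_A/I_B = 72/320 = 9/40

9/40


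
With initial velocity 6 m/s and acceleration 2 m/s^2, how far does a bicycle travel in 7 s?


Given: v0 = 6 m/s, a = 2 m/s^2, t = 7 s
Using s = v0*t + (1/2)*a*t^2
s = 6*7 + (1/2)*2*7^2
s = 42 + (1/2)*98
s = 42 + 49
s = 91

91 m


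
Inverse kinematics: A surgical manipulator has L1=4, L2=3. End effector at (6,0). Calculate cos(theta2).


Given: L1 = 4, L2 = 3, target (x, y) = (6, 0)
Using cos(theta2) = (x^2 + y^2 - L1^2 - L2^2) / (2*L1*L2)
x^2 + y^2 = 6^2 + 0 = 36
L1^2 + L2^2 = 16 + 9 = 25
Numerator = 36 - 25 = 11
Denominator = 2*4*3 = 24
cos(theta2) = 11/24 = 11/24

11/24


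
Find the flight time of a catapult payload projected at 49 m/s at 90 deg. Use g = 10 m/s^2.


Given: v0 = 49 m/s, theta = 90 deg, g = 10 m/s^2
sin(90) = 1
Using T = 2*v0*sin(theta) / g
T = 2*49*1 / 10
T = 98 / 10
T = 49/5 s

49/5 s


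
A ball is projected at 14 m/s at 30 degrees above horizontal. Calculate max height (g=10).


Given: v0 = 14 m/s, theta = 30 deg, g = 10 m/s^2
sin^2(30) = 1/4
Using H = v0^2 * sin^2(theta) / (2*g)
H = 14^2 * 1/4 / (2*10)
H = 196 * 1/4 / 20
H = 49 / 20
H = 49/20 m

49/20 m


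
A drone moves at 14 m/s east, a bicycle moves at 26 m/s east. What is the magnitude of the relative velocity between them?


Given: v_A = 14 m/s east, v_B = 26 m/s east
Both move in the same direction; relative speed = |v_A - v_B|
|14 - 26| = |-12|
= 12 m/s

12 m/s


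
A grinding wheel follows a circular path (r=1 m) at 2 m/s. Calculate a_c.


Given: v = 2 m/s, r = 1 m
Using a_c = v^2 / r
a_c = 2^2 / 1
a_c = 4 / 1
a_c = 4 m/s^2

4 m/s^2


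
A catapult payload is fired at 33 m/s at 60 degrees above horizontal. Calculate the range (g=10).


Given: v0 = 33 m/s, theta = 60 deg, g = 10 m/s^2
sin(2*60) = sin(120) = sqrt(3)/2
Using R = v0^2 * sin(2*theta) / g
R = 33^2 * (sqrt(3)/2) / 10
R = 1089 * sqrt(3) / 20
R = 1089/20*sqrt(3) m

1089/20*sqrt(3) m


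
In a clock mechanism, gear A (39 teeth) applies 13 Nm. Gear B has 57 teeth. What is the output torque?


Given: N1 = 39, N2 = 57, T1 = 13 Nm
Using T2/T1 = N2/N1
T2 = T1 * N2 / N1
T2 = 13 * 57 / 39
T2 = 741 / 39
T2 = 19 Nm

19 Nm


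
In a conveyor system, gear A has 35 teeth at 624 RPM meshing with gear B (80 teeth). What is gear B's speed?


Given: N1 = 35 teeth, w1 = 624 RPM, N2 = 80 teeth
Using N1*w1 = N2*w2
w2 = N1*w1 / N2
w2 = 35*624 / 80
w2 = 21840 / 80
w2 = 273 RPM

273 RPM


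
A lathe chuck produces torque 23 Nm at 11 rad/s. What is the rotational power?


Given: tau = 23 Nm, omega = 11 rad/s
Using P = tau * omega
P = 23 * 11
P = 253 W

253 W


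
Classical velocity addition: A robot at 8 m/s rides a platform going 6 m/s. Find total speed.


Given: object velocity = 8 m/s, platform velocity = 6 m/s (same direction)
Using classical velocity addition: v_total = v_object + v_platform
v_total = 8 + 6
v_total = 14 m/s

14 m/s


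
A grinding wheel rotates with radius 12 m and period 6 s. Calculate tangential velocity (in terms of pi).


Given: radius r = 12 m, period T = 6 s
Using v = 2*pi*r / T
v = 2*pi*12 / 6
v = 24*pi / 6
v = 4*pi m/s

4*pi m/s


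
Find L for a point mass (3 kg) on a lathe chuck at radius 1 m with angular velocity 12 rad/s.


Given: m = 3 kg, r = 1 m, omega = 12 rad/s
For a point mass: I = m*r^2
I = 3*1^2 = 3*1 = 3
L = I*omega = 3*12
L = 36 kg*m^2/s

36 kg*m^2/s


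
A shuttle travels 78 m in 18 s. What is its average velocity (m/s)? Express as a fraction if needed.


Given: distance d = 78 m, time t = 18 s
Using v = d / t
v = 78 / 18
v = 13/3 m/s

13/3 m/s


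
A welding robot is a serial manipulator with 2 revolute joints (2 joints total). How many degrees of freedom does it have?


Given: serial robot with 2 revolute joints
DOF contribution per joint type: revolute=1, prismatic=1, spherical=3, fixed=0
DOF = 2*1
DOF = 2

2


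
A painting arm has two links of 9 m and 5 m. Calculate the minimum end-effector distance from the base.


Given: L1 = 9 m, L2 = 5 m
For a 2-link planar arm, min reach = |L1 - L2| (second link folded back)
Min reach = |9 - 5|
Min reach = 4 m

4 m


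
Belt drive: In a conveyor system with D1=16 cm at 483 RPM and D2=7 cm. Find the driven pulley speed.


Given: D1 = 16 cm, w1 = 483 RPM, D2 = 7 cm
Using D1*w1 = D2*w2
w2 = D1*w1 / D2
w2 = 16*483 / 7
w2 = 7728 / 7
w2 = 1104 RPM

1104 RPM


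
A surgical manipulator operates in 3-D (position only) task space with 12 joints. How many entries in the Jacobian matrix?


Given: task space dimension = 3, joints = 12
Jacobian is a 3 x 12 matrix
Total entries = rows * columns
Total = 3 * 12
Total = 36

36


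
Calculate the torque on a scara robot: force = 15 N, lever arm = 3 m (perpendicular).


Given: F = 15 N, r = 3 m, angle = 90 deg (perpendicular)
Using tau = F * r * sin(90)
sin(90) = 1
tau = 15 * 3 * 1
tau = 45 Nm

45 Nm


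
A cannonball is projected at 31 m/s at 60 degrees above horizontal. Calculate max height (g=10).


Given: v0 = 31 m/s, theta = 60 deg, g = 10 m/s^2
sin^2(60) = 3/4
Using H = v0^2 * sin^2(theta) / (2*g)
H = 31^2 * 3/4 / (2*10)
H = 961 * 3/4 / 20
H = 2883/4 / 20
H = 2883/80 m

2883/80 m


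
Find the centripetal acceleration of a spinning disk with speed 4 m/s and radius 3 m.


Given: v = 4 m/s, r = 3 m
Using a_c = v^2 / r
a_c = 4^2 / 3
a_c = 16 / 3
a_c = 16/3 m/s^2

16/3 m/s^2


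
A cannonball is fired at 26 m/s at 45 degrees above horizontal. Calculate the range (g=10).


Given: v0 = 26 m/s, theta = 45 deg, g = 10 m/s^2
sin(2*45) = sin(90) = 1
Using R = v0^2 * sin(2*theta) / g
R = 26^2 * 1 / 10
R = 676 / 10
R = 338/5 m

338/5 m


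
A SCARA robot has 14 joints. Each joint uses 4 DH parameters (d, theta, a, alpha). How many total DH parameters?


Given: 14 joints, 4 DH parameters per joint (d, theta, a, alpha)
Total DH parameters = number_of_joints * 4
Total = 14 * 4
Total = 56

56


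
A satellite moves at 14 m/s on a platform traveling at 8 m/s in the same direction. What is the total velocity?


Given: object velocity = 14 m/s, platform velocity = 8 m/s (same direction)
Using classical velocity addition: v_total = v_object + v_platform
v_total = 14 + 8
v_total = 22 m/s

22 m/s


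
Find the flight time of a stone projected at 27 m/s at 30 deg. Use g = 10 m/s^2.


Given: v0 = 27 m/s, theta = 30 deg, g = 10 m/s^2
sin(30) = 1/2
Using T = 2*v0*sin(theta) / g
T = 2*27*1/2 / 10
T = 27 / 10
T = 27/10 s

27/10 s


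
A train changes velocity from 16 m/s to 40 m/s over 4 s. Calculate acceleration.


Given: initial velocity v0 = 16 m/s, final velocity v = 40 m/s, time t = 4 s
Using a = (v - v0) / t
a = (40 - 16) / 4
a = 24 / 4
a = 6 m/s^2

6 m/s^2


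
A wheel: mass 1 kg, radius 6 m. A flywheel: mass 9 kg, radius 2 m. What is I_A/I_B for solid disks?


Given: M1=1 kg, R1=6 m, M2=9 kg, R2=2 m
For a disk: I = (1/2)*M*R^2, so I_A/I_B = (M1*R1^2)/(M2*R2^2)
M1*R1^2 = 1*36 = 36
M2*R2^2 = 9*4 = 36
I_A/I_B = 36/36 = 1

1


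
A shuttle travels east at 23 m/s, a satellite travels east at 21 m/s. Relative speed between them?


Given: v_A = 23 m/s east, v_B = 21 m/s east
Both move in the same direction; relative speed = |v_A - v_B|
|23 - 21| = |2|
= 2 m/s

2 m/s


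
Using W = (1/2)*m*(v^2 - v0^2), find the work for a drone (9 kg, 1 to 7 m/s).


Given: m = 9 kg, v0 = 1 m/s, v = 7 m/s
Using W = (1/2)*m*(v^2 - v0^2)
v^2 = 7^2 = 49
v0^2 = 1^2 = 1
v^2 - v0^2 = 49 - 1 = 48
W = (1/2)*9*48 = 216 J

216 J


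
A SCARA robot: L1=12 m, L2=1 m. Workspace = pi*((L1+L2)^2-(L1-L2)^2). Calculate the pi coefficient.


Given: L1 = 12, L2 = 1
(L1+L2)^2 = (13)^2 = 169
(L1-L2)^2 = (11)^2 = 121
Difference = 169 - 121 = 48
This equals 4*L1*L2 = 4*12*1 = 48
Workspace area = 48*pi

48


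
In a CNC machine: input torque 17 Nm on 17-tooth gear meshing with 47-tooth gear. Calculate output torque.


Given: N1 = 17, N2 = 47, T1 = 17 Nm
Using T2/T1 = N2/N1
T2 = T1 * N2 / N1
T2 = 17 * 47 / 17
T2 = 799 / 17
T2 = 47 Nm

47 Nm


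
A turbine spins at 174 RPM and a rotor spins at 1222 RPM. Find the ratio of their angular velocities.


Given: RPM_A = 174, RPM_B = 1222
omega = 2*pi*RPM/60, so omega_A/omega_B = RPM_A / RPM_B
omega_A/omega_B = 174 / 1222
omega_A/omega_B = 87/611

87/611


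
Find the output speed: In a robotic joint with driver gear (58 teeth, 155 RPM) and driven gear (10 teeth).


Given: N1 = 58 teeth, w1 = 155 RPM, N2 = 10 teeth
Using N1*w1 = N2*w2
w2 = N1*w1 / N2
w2 = 58*155 / 10
w2 = 8990 / 10
w2 = 899 RPM

899 RPM


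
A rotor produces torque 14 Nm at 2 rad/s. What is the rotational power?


Given: tau = 14 Nm, omega = 2 rad/s
Using P = tau * omega
P = 14 * 2
P = 28 W

28 W


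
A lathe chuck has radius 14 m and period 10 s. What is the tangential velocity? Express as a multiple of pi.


Given: radius r = 14 m, period T = 10 s
Using v = 2*pi*r / T
v = 2*pi*14 / 10
v = 28*pi / 10
v = 14/5*pi m/s

14/5*pi m/s


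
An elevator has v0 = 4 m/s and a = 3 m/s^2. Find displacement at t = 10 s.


Given: v0 = 4 m/s, a = 3 m/s^2, t = 10 s
Using s = v0*t + (1/2)*a*t^2
s = 4*10 + (1/2)*3*10^2
s = 40 + (1/2)*300
s = 40 + 150
s = 190

190 m


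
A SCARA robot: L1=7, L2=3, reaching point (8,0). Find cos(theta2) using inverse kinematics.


Given: L1 = 7, L2 = 3, target (x, y) = (8, 0)
Using cos(theta2) = (x^2 + y^2 - L1^2 - L2^2) / (2*L1*L2)
x^2 + y^2 = 8^2 + 0 = 64
L1^2 + L2^2 = 49 + 9 = 58
Numerator = 64 - 58 = 6
Denominator = 2*7*3 = 42
cos(theta2) = 6/42 = 1/7

1/7


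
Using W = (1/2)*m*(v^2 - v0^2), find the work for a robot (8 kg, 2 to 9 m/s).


Given: m = 8 kg, v0 = 2 m/s, v = 9 m/s
Using W = (1/2)*m*(v^2 - v0^2)
v^2 = 9^2 = 81
v0^2 = 2^2 = 4
v^2 - v0^2 = 81 - 4 = 77
W = (1/2)*8*77 = 308 J

308 J


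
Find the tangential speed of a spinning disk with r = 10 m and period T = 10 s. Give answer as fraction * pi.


Given: radius r = 10 m, period T = 10 s
Using v = 2*pi*r / T
v = 2*pi*10 / 10
v = 20*pi / 10
v = 2*pi m/s

2*pi m/s


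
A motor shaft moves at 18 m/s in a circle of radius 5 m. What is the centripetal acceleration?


Given: v = 18 m/s, r = 5 m
Using a_c = v^2 / r
a_c = 18^2 / 5
a_c = 324 / 5
a_c = 324/5 m/s^2

324/5 m/s^2


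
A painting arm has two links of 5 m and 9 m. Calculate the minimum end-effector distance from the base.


Given: L1 = 5 m, L2 = 9 m
For a 2-link planar arm, min reach = |L1 - L2| (second link folded back)
Min reach = |5 - 9|
Min reach = 4 m

4 m


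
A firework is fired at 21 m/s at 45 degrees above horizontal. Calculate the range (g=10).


Given: v0 = 21 m/s, theta = 45 deg, g = 10 m/s^2
sin(2*45) = sin(90) = 1
Using R = v0^2 * sin(2*theta) / g
R = 21^2 * 1 / 10
R = 441 / 10
R = 441/10 m

441/10 m


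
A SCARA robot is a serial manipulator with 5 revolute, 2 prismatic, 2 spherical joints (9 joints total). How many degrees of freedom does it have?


Given: serial robot with 5 revolute, 2 prismatic, 2 spherical joints
DOF contribution per joint type: revolute=1, prismatic=1, spherical=3, fixed=0
DOF = 5*1 + 2*1 + 2*3
DOF = 13

13


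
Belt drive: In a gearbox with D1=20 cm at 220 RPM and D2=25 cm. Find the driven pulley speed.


Given: D1 = 20 cm, w1 = 220 RPM, D2 = 25 cm
Using D1*w1 = D2*w2
w2 = D1*w1 / D2
w2 = 20*220 / 25
w2 = 4400 / 25
w2 = 176 RPM

176 RPM


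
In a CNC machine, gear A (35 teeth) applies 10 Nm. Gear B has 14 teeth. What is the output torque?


Given: N1 = 35, N2 = 14, T1 = 10 Nm
Using T2/T1 = N2/N1
T2 = T1 * N2 / N1
T2 = 10 * 14 / 35
T2 = 140 / 35
T2 = 4 Nm

4 Nm


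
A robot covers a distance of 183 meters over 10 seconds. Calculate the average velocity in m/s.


Given: distance d = 183 m, time t = 10 s
Using v = d / t
v = 183 / 10
v = 183/10 m/s

183/10 m/s


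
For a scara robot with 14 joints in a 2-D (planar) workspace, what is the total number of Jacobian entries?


Given: task space dimension = 2, joints = 14
Jacobian is a 2 x 14 matrix
Total entries = rows * columns
Total = 2 * 14
Total = 28

28


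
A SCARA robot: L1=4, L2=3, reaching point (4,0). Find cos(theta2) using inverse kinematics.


Given: L1 = 4, L2 = 3, target (x, y) = (4, 0)
Using cos(theta2) = (x^2 + y^2 - L1^2 - L2^2) / (2*L1*L2)
x^2 + y^2 = 4^2 + 0 = 16
L1^2 + L2^2 = 16 + 9 = 25
Numerator = 16 - 25 = -9
Denominator = 2*4*3 = 24
cos(theta2) = -9/24 = -3/8

-3/8


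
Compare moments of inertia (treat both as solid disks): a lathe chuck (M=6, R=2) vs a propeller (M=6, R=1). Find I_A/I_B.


Given: M1=6 kg, R1=2 m, M2=6 kg, R2=1 m
For a disk: I = (1/2)*M*R^2, so I_A/I_B = (M1*R1^2)/(M2*R2^2)
M1*R1^2 = 6*4 = 24
M2*R2^2 = 6*1 = 6
I_A/I_B = 24/6 = 4

4


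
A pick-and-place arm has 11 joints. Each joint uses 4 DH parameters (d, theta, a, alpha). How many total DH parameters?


Given: 11 joints, 4 DH parameters per joint (d, theta, a, alpha)
Total DH parameters = number_of_joints * 4
Total = 11 * 4
Total = 44

44


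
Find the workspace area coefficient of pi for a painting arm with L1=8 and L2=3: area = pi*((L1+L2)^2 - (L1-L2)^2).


Given: L1 = 8, L2 = 3
(L1+L2)^2 = (11)^2 = 121
(L1-L2)^2 = (5)^2 = 25
Difference = 121 - 25 = 96
This equals 4*L1*L2 = 4*8*3 = 96
Workspace area = 96*pi

96


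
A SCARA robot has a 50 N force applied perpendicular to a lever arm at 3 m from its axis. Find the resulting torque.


Given: F = 50 N, r = 3 m, angle = 90 deg (perpendicular)
Using tau = F * r * sin(90)
sin(90) = 1
tau = 50 * 3 * 1
tau = 150 Nm

150 Nm


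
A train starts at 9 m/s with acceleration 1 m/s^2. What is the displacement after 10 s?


Given: v0 = 9 m/s, a = 1 m/s^2, t = 10 s
Using s = v0*t + (1/2)*a*t^2
s = 9*10 + (1/2)*1*10^2
s = 90 + (1/2)*100
s = 90 + 50
s = 140

140 m


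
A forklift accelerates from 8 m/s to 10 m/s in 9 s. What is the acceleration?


Given: initial velocity v0 = 8 m/s, final velocity v = 10 m/s, time t = 9 s
Using a = (v - v0) / t
a = (10 - 8) / 9
a = 2 / 9
a = 2/9 m/s^2

2/9 m/s^2


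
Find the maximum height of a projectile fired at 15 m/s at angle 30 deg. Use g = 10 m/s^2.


Given: v0 = 15 m/s, theta = 30 deg, g = 10 m/s^2
sin^2(30) = 1/4
Using H = v0^2 * sin^2(theta) / (2*g)
H = 15^2 * 1/4 / (2*10)
H = 225 * 1/4 / 20
H = 225/4 / 20
H = 45/16 m

45/16 m


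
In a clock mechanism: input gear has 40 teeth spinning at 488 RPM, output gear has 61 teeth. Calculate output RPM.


Given: N1 = 40 teeth, w1 = 488 RPM, N2 = 61 teeth
Using N1*w1 = N2*w2
w2 = N1*w1 / N2
w2 = 40*488 / 61
w2 = 19520 / 61
w2 = 320 RPM

320 RPM


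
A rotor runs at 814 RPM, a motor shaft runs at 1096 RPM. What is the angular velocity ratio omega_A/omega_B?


Given: RPM_A = 814, RPM_B = 1096
omega = 2*pi*RPM/60, so omega_A/omega_B = RPM_A / RPM_B
omega_A/omega_B = 814 / 1096
omega_A/omega_B = 407/548

407/548


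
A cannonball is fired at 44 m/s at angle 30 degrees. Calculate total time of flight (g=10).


Given: v0 = 44 m/s, theta = 30 deg, g = 10 m/s^2
sin(30) = 1/2
Using T = 2*v0*sin(theta) / g
T = 2*44*1/2 / 10
T = 44 / 10
T = 22/5 s

22/5 s


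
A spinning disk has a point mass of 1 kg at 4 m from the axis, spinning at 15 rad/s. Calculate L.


Given: m = 1 kg, r = 4 m, omega = 15 rad/s
For a point mass: I = m*r^2
I = 1*4^2 = 1*16 = 16
L = I*omega = 16*15
L = 240 kg*m^2/s

240 kg*m^2/s


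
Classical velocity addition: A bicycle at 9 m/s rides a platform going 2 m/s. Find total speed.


Given: object velocity = 9 m/s, platform velocity = 2 m/s (same direction)
Using classical velocity addition: v_total = v_object + v_platform
v_total = 9 + 2
v_total = 11 m/s

11 m/s


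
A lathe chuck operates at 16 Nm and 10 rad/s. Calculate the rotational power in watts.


Given: tau = 16 Nm, omega = 10 rad/s
Using P = tau * omega
P = 16 * 10
P = 160 W

160 W


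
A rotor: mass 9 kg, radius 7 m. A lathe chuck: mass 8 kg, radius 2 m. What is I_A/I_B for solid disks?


Given: M1=9 kg, R1=7 m, M2=8 kg, R2=2 m
For a disk: I = (1/2)*M*R^2, so I_A/I_B = (M1*R1^2)/(M2*R2^2)
M1*R1^2 = 9*49 = 441
M2*R2^2 = 8*4 = 32
I_A/I_B = 441/32 = 441/32

441/32


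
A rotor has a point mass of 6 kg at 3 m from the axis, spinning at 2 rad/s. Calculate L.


Given: m = 6 kg, r = 3 m, omega = 2 rad/s
For a point mass: I = m*r^2
I = 6*3^2 = 6*9 = 54
L = I*omega = 54*2
L = 108 kg*m^2/s

108 kg*m^2/s


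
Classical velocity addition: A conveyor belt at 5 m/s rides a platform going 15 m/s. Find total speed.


Given: object velocity = 5 m/s, platform velocity = 15 m/s (same direction)
Using classical velocity addition: v_total = v_object + v_platform
v_total = 5 + 15
v_total = 20 m/s

20 m/s


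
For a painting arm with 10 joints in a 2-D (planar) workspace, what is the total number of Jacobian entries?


Given: task space dimension = 2, joints = 10
Jacobian is a 2 x 10 matrix
Total entries = rows * columns
Total = 2 * 10
Total = 20

20


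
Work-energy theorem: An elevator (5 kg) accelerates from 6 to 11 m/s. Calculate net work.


Given: m = 5 kg, v0 = 6 m/s, v = 11 m/s
Using W = (1/2)*m*(v^2 - v0^2)
v^2 = 11^2 = 121
v0^2 = 6^2 = 36
v^2 - v0^2 = 121 - 36 = 85
W = (1/2)*5*85 = 425/2 J

425/2 J


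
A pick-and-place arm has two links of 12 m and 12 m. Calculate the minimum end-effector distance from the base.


Given: L1 = 12 m, L2 = 12 m
For a 2-link planar arm, min reach = |L1 - L2| (second link folded back)
Min reach = |12 - 12|
Min reach = 0 m

0 m


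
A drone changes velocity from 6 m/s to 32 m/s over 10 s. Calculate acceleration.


Given: initial velocity v0 = 6 m/s, final velocity v = 32 m/s, time t = 10 s
Using a = (v - v0) / t
a = (32 - 6) / 10
a = 26 / 10
a = 13/5 m/s^2

13/5 m/s^2


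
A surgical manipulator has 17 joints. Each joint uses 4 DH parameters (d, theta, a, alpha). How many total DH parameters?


Given: 17 joints, 4 DH parameters per joint (d, theta, a, alpha)
Total DH parameters = number_of_joints * 4
Total = 17 * 4
Total = 68

68


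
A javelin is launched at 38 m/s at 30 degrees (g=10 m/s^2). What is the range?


Given: v0 = 38 m/s, theta = 30 deg, g = 10 m/s^2
sin(2*30) = sin(60) = sqrt(3)/2
Using R = v0^2 * sin(2*theta) / g
R = 38^2 * (sqrt(3)/2) / 10
R = 1444 * sqrt(3) / 20
R = 361/5*sqrt(3) m

361/5*sqrt(3) m


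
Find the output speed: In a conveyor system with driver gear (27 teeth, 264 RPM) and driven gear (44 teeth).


Given: N1 = 27 teeth, w1 = 264 RPM, N2 = 44 teeth
Using N1*w1 = N2*w2
w2 = N1*w1 / N2
w2 = 27*264 / 44
w2 = 7128 / 44
w2 = 162 RPM

162 RPM


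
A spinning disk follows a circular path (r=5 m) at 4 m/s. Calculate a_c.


Given: v = 4 m/s, r = 5 m
Using a_c = v^2 / r
a_c = 4^2 / 5
a_c = 16 / 5
a_c = 16/5 m/s^2

16/5 m/s^2


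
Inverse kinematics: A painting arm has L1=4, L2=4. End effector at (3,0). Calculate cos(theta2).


Given: L1 = 4, L2 = 4, target (x, y) = (3, 0)
Using cos(theta2) = (x^2 + y^2 - L1^2 - L2^2) / (2*L1*L2)
x^2 + y^2 = 3^2 + 0 = 9
L1^2 + L2^2 = 16 + 16 = 32
Numerator = 9 - 32 = -23
Denominator = 2*4*4 = 32
cos(theta2) = -23/32 = -23/32

-23/32


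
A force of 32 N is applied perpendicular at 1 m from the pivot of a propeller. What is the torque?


Given: F = 32 N, r = 1 m, angle = 90 deg (perpendicular)
Using tau = F * r * sin(90)
sin(90) = 1
tau = 32 * 1 * 1
tau = 32 Nm

32 Nm


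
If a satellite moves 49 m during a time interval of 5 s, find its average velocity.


Given: distance d = 49 m, time t = 5 s
Using v = d / t
v = 49 / 5
v = 49/5 m/s

49/5 m/s


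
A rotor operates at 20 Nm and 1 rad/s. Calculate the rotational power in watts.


Given: tau = 20 Nm, omega = 1 rad/s
Using P = tau * omega
P = 20 * 1
P = 20 W

20 W


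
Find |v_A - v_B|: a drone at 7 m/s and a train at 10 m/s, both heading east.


Given: v_A = 7 m/s east, v_B = 10 m/s east
Both move in the same direction; relative speed = |v_A - v_B|
|7 - 10| = |-3|
= 3 m/s

3 m/s


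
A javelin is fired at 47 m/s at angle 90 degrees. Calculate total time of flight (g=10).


Given: v0 = 47 m/s, theta = 90 deg, g = 10 m/s^2
sin(90) = 1
Using T = 2*v0*sin(theta) / g
T = 2*47*1 / 10
T = 94 / 10
T = 47/5 s

47/5 s


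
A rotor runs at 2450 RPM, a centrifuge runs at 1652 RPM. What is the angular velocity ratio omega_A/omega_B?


Given: RPM_A = 2450, RPM_B = 1652
omega = 2*pi*RPM/60, so omega_A/omega_B = RPM_A / RPM_B
omega_A/omega_B = 2450 / 1652
omega_A/omega_B = 175/118

175/118


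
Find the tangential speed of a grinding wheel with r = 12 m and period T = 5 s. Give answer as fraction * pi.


Given: radius r = 12 m, period T = 5 s
Using v = 2*pi*r / T
v = 2*pi*12 / 5
v = 24*pi / 5
v = 24/5*pi m/s

24/5*pi m/s


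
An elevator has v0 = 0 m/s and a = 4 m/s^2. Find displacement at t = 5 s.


Given: v0 = 0 m/s, a = 4 m/s^2, t = 5 s
Using s = v0*t + (1/2)*a*t^2
s = 0*5 + (1/2)*4*5^2
s = 0 + (1/2)*100
s = 0 + 50
s = 50

50 m


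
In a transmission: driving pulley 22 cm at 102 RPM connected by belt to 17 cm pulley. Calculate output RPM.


Given: D1 = 22 cm, w1 = 102 RPM, D2 = 17 cm
Using D1*w1 = D2*w2
w2 = D1*w1 / D2
w2 = 22*102 / 17
w2 = 2244 / 17
w2 = 132 RPM

132 RPM


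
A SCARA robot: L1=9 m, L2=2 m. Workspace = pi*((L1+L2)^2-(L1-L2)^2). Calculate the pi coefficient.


Given: L1 = 9, L2 = 2
(L1+L2)^2 = (11)^2 = 121
(L1-L2)^2 = (7)^2 = 49
Difference = 121 - 49 = 72
This equals 4*L1*L2 = 4*9*2 = 72
Workspace area = 72*pi

72


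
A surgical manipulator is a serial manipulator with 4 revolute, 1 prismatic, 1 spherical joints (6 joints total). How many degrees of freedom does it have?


Given: serial robot with 4 revolute, 1 prismatic, 1 spherical joints
DOF contribution per joint type: revolute=1, prismatic=1, spherical=3, fixed=0
DOF = 4*1 + 1*1 + 1*3
DOF = 8

8


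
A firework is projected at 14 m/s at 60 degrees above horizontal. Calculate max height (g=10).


Given: v0 = 14 m/s, theta = 60 deg, g = 10 m/s^2
sin^2(60) = 3/4
Using H = v0^2 * sin^2(theta) / (2*g)
H = 14^2 * 3/4 / (2*10)
H = 196 * 3/4 / 20
H = 147 / 20
H = 147/20 m

147/20 m


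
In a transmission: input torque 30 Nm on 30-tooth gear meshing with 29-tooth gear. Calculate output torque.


Given: N1 = 30, N2 = 29, T1 = 30 Nm
Using T2/T1 = N2/N1
T2 = T1 * N2 / N1
T2 = 30 * 29 / 30
T2 = 870 / 30
T2 = 29 Nm

29 Nm


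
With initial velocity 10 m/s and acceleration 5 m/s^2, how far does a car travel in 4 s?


Given: v0 = 10 m/s, a = 5 m/s^2, t = 4 s
Using s = v0*t + (1/2)*a*t^2
s = 10*4 + (1/2)*5*4^2
s = 40 + (1/2)*80
s = 40 + 40
s = 80

80 m


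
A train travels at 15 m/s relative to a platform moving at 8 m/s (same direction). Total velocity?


Given: object velocity = 15 m/s, platform velocity = 8 m/s (same direction)
Using classical velocity addition: v_total = v_object + v_platform
v_total = 15 + 8
v_total = 23 m/s

23 m/s


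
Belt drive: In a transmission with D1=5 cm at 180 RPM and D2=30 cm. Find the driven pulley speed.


Given: D1 = 5 cm, w1 = 180 RPM, D2 = 30 cm
Using D1*w1 = D2*w2
w2 = D1*w1 / D2
w2 = 5*180 / 30
w2 = 900 / 30
w2 = 30 RPM

30 RPM


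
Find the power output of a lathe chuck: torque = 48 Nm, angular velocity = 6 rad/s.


Given: tau = 48 Nm, omega = 6 rad/s
Using P = tau * omega
P = 48 * 6
P = 288 W

288 W


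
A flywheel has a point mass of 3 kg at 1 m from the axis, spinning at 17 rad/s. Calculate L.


Given: m = 3 kg, r = 1 m, omega = 17 rad/s
For a point mass: I = m*r^2
I = 3*1^2 = 3*1 = 3
L = I*omega = 3*17
L = 51 kg*m^2/s

51 kg*m^2/s


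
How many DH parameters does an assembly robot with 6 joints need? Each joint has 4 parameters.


Given: 6 joints, 4 DH parameters per joint (d, theta, a, alpha)
Total DH parameters = number_of_joints * 4
Total = 6 * 4
Total = 24

24


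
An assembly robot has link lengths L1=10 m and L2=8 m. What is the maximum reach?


Given: L1 = 10 m, L2 = 8 m
For a 2-link planar arm, max reach = L1 + L2 (fully extended)
Max reach = 10 + 8
Max reach = 18 m

18 m


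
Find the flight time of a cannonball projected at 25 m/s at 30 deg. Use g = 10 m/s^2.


Given: v0 = 25 m/s, theta = 30 deg, g = 10 m/s^2
sin(30) = 1/2
Using T = 2*v0*sin(theta) / g
T = 2*25*1/2 / 10
T = 25 / 10
T = 5/2 s

5/2 s


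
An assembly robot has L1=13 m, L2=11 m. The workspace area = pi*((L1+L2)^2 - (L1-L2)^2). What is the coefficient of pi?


Given: L1 = 13, L2 = 11
(L1+L2)^2 = (24)^2 = 576
(L1-L2)^2 = (2)^2 = 4
Difference = 576 - 4 = 572
This equals 4*L1*L2 = 4*13*11 = 572
Workspace area = 572*pi

572


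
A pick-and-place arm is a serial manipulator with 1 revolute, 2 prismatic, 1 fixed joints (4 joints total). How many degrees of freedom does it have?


Given: serial robot with 1 revolute, 2 prismatic, 1 fixed joints
DOF contribution per joint type: revolute=1, prismatic=1, spherical=3, fixed=0
DOF = 1*1 + 2*1 + 1*0
DOF = 3

3


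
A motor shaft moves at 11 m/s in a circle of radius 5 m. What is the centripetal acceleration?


Given: v = 11 m/s, r = 5 m
Using a_c = v^2 / r
a_c = 11^2 / 5
a_c = 121 / 5
a_c = 121/5 m/s^2

121/5 m/s^2


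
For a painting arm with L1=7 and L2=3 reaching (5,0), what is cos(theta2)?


Given: L1 = 7, L2 = 3, target (x, y) = (5, 0)
Using cos(theta2) = (x^2 + y^2 - L1^2 - L2^2) / (2*L1*L2)
x^2 + y^2 = 5^2 + 0 = 25
L1^2 + L2^2 = 49 + 9 = 58
Numerator = 25 - 58 = -33
Denominator = 2*7*3 = 42
cos(theta2) = -33/42 = -11/14

-11/14


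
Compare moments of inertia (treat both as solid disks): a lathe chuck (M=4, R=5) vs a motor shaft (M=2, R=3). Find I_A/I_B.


Given: M1=4 kg, R1=5 m, M2=2 kg, R2=3 m
For a disk: I = (1/2)*M*R^2, so I_A/I_B = (M1*R1^2)/(M2*R2^2)
M1*R1^2 = 4*25 = 100
M2*R2^2 = 2*9 = 18
I_A/I_B = 100/18 = 50/9

50/9


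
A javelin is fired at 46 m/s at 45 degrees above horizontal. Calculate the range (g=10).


Given: v0 = 46 m/s, theta = 45 deg, g = 10 m/s^2
sin(2*45) = sin(90) = 1
Using R = v0^2 * sin(2*theta) / g
R = 46^2 * 1 / 10
R = 2116 / 10
R = 1058/5 m

1058/5 m


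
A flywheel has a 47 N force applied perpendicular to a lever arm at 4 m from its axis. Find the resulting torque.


Given: F = 47 N, r = 4 m, angle = 90 deg (perpendicular)
Using tau = F * r * sin(90)
sin(90) = 1
tau = 47 * 4 * 1
tau = 188 Nm

188 Nm


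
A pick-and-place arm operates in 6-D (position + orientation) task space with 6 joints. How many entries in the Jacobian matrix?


Given: task space dimension = 6, joints = 6
Jacobian is a 6 x 6 matrix
Total entries = rows * columns
Total = 6 * 6
Total = 36

36


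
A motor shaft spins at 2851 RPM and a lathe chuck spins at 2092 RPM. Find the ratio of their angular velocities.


Given: RPM_A = 2851, RPM_B = 2092
omega = 2*pi*RPM/60, so omega_A/omega_B = RPM_A / RPM_B
omega_A/omega_B = 2851 / 2092
omega_A/omega_B = 2851/2092

2851/2092


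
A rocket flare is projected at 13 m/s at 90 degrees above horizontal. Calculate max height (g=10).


Given: v0 = 13 m/s, theta = 90 deg, g = 10 m/s^2
sin^2(90) = 1
Using H = v0^2 * sin^2(theta) / (2*g)
H = 13^2 * 1 / (2*10)
H = 169 * 1 / 20
H = 169 / 20
H = 169/20 m

169/20 m


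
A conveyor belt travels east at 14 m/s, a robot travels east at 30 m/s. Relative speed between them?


Given: v_A = 14 m/s east, v_B = 30 m/s east
Both move in the same direction; relative speed = |v_A - v_B|
|14 - 30| = |-16|
= 16 m/s

16 m/s


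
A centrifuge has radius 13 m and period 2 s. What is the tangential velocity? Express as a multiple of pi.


Given: radius r = 13 m, period T = 2 s
Using v = 2*pi*r / T
v = 2*pi*13 / 2
v = 26*pi / 2
v = 13*pi m/s

13*pi m/s


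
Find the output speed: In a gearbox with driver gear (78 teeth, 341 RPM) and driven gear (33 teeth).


Given: N1 = 78 teeth, w1 = 341 RPM, N2 = 33 teeth
Using N1*w1 = N2*w2
w2 = N1*w1 / N2
w2 = 78*341 / 33
w2 = 26598 / 33
w2 = 806 RPM

806 RPM


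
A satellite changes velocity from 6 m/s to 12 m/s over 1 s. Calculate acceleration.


Given: initial velocity v0 = 6 m/s, final velocity v = 12 m/s, time t = 1 s
Using a = (v - v0) / t
a = (12 - 6) / 1
a = 6 / 1
a = 6 m/s^2

6 m/s^2


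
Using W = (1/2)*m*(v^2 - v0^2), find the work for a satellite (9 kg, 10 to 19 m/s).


Given: m = 9 kg, v0 = 10 m/s, v = 19 m/s
Using W = (1/2)*m*(v^2 - v0^2)
v^2 = 19^2 = 361
v0^2 = 10^2 = 100
v^2 - v0^2 = 361 - 100 = 261
W = (1/2)*9*261 = 2349/2 J

2349/2 J


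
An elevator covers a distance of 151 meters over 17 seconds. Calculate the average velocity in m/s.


Given: distance d = 151 m, time t = 17 s
Using v = d / t
v = 151 / 17
v = 151/17 m/s

151/17 m/s


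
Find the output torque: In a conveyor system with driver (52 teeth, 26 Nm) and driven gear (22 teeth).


Given: N1 = 52, N2 = 22, T1 = 26 Nm
Using T2/T1 = N2/N1
T2 = T1 * N2 / N1
T2 = 26 * 22 / 52
T2 = 572 / 52
T2 = 11 Nm

11 Nm


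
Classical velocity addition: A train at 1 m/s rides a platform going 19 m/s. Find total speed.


Given: object velocity = 1 m/s, platform velocity = 19 m/s (same direction)
Using classical velocity addition: v_total = v_object + v_platform
v_total = 1 + 19
v_total = 20 m/s

20 m/s


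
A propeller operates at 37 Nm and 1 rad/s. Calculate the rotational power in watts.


Given: tau = 37 Nm, omega = 1 rad/s
Using P = tau * omega
P = 37 * 1
P = 37 W

37 W


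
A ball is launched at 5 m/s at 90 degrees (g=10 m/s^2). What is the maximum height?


Given: v0 = 5 m/s, theta = 90 deg, g = 10 m/s^2
sin^2(90) = 1
Using H = v0^2 * sin^2(theta) / (2*g)
H = 5^2 * 1 / (2*10)
H = 25 * 1 / 20
H = 25 / 20
H = 5/4 m

5/4 m


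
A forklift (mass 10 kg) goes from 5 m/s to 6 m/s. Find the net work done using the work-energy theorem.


Given: m = 10 kg, v0 = 5 m/s, v = 6 m/s
Using W = (1/2)*m*(v^2 - v0^2)
v^2 = 6^2 = 36
v0^2 = 5^2 = 25
v^2 - v0^2 = 36 - 25 = 11
W = (1/2)*10*11 = 55 J

55 J


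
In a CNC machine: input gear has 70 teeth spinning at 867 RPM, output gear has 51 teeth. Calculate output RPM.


Given: N1 = 70 teeth, w1 = 867 RPM, N2 = 51 teeth
Using N1*w1 = N2*w2
w2 = N1*w1 / N2
w2 = 70*867 / 51
w2 = 60690 / 51
w2 = 1190 RPM

1190 RPM


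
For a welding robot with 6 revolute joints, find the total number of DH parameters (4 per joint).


Given: 6 joints, 4 DH parameters per joint (d, theta, a, alpha)
Total DH parameters = number_of_joints * 4
Total = 6 * 4
Total = 24

24
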